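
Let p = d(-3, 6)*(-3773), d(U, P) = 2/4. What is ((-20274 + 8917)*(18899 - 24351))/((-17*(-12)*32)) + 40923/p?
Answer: 58270924171/6157536 ≈ 9463.3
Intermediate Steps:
d(U, P) = ½ (d(U, P) = 2*(¼) = ½)
p = -3773/2 (p = (½)*(-3773) = -3773/2 ≈ -1886.5)
((-20274 + 8917)*(18899 - 24351))/((-17*(-12)*32)) + 40923/p = ((-20274 + 8917)*(18899 - 24351))/((-17*(-12)*32)) + 40923/(-3773/2) = (-11357*(-5452))/((204*32)) + 40923*(-2/3773) = 61918364/6528 - 81846/3773 = 61918364*(1/6528) - 81846/3773 = 15479591/1632 - 81846/3773 = 58270924171/6157536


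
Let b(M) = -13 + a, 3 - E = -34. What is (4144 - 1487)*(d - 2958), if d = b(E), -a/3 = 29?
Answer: -8125106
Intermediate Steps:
a = -87 (a = -3*29 = -87)
E = 37 (E = 3 - 1*(-34) = 3 + 34 = 37)
b(M) = -100 (b(M) = -13 - 87 = -100)
d = -100
(4144 - 1487)*(d - 2958) = (4144 - 1487)*(-100 - 2958) = 2657*(-3058) = -8125106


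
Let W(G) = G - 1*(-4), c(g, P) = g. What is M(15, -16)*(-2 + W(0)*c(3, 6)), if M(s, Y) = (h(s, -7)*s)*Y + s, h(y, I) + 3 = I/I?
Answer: 4950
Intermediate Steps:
h(y, I) = -2 (h(y, I) = -3 + I/I = -3 + 1 = -2)
M(s, Y) = s - 2*Y*s (M(s, Y) = (-2*s)*Y + s = -2*Y*s + s = s - 2*Y*s)
W(G) = 4 + G (W(G) = G + 4 = 4 + G)
M(15, -16)*(-2 + W(0)*c(3, 6)) = (15*(1 - 2*(-16)))*(-2 + (4 + 0)*3) = (15*(1 + 32))*(-2 + 4*3) = (15*33)*(-2 + 12) = 495*10 = 4950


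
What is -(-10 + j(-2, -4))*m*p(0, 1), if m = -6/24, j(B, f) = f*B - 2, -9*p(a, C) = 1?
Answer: ⅑ ≈ 0.11111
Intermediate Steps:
p(a, C) = -⅑ (p(a, C) = -⅑*1 = -⅑)
j(B, f) = -2 + B*f (j(B, f) = B*f - 2 = -2 + B*f)
m = -¼ (m = -6*1/24 = -¼ ≈ -0.25000)
-(-10 + j(-2, -4))*m*p(0, 1) = -(-10 + (-2 - 2*(-4)))*(-¼*(-⅑)) = -(-10 + (-2 + 8))/36 = -(-10 + 6)/36 = -(-4)/36 = -1*(-⅑) = ⅑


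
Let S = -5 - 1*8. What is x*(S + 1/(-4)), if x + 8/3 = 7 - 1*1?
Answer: -265/6 ≈ -44.167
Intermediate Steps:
S = -13 (S = -5 - 8 = -13)
x = 10/3 (x = -8/3 + (7 - 1*1) = -8/3 + (7 - 1) = -8/3 + 6 = 10/3 ≈ 3.3333)
x*(S + 1/(-4)) = 10*(-13 + 1/(-4))/3 = 10*(-13 - 1/4)/3 = (10/3)*(-53/4) = -265/6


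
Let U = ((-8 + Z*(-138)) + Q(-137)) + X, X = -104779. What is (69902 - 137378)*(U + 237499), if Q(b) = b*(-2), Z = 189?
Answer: -7213454304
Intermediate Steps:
Q(b) = -2*b
U = -130595 (U = ((-8 + 189*(-138)) - 2*(-137)) - 104779 = ((-8 - 26082) + 274) - 104779 = (-26090 + 274) - 104779 = -25816 - 104779 = -130595)
(69902 - 137378)*(U + 237499) = (69902 - 137378)*(-130595 + 237499) = -67476*106904 = -7213454304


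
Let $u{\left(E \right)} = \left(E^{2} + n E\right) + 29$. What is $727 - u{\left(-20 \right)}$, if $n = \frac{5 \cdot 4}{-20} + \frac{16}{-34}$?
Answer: $\frac{4566}{17} \approx 268.59$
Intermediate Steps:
$n = - \frac{25}{17}$ ($n = 20 \left(- \frac{1}{20}\right) + 16 \left(- \frac{1}{34}\right) = -1 - \frac{8}{17} = - \frac{25}{17} \approx -1.4706$)
$u{\left(E \right)} = 29 + E^{2} - \frac{25 E}{17}$ ($u{\left(E \right)} = \left(E^{2} - \frac{25 E}{17}\right) + 29 = 29 + E^{2} - \frac{25 E}{17}$)
$727 - u{\left(-20 \right)} = 727 - \left(29 + \left(-20\right)^{2} - - \frac{500}{17}\right) = 727 - \left(29 + 400 + \frac{500}{17}\right) = 727 - \frac{7793}{17} = \frac{4566}{17}$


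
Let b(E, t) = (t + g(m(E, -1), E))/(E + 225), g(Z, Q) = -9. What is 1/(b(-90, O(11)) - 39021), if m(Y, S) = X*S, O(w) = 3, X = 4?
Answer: -45/1755947 ≈ -2.5627e-5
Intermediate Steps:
m(Y, S) = 4*S
b(E, t) = (-9 + t)/(225 + E) (b(E, t) = (t - 9)/(E + 225) = (-9 + t)/(225 + E))
1/(b(-90, O(11)) - 39021) = 1/((-9 + 3)/(225 - 90) - 39021) = 1/(-6/135 - 39021) = 1/((1/135)*(-6) - 39021) = 1/(-2/45 - 39021) = 1/(-1755947/45) = -45/1755947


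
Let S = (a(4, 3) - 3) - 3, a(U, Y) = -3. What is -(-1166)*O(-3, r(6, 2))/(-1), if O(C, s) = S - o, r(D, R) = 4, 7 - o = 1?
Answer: 17490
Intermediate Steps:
o = 6 (o = 7 - 1*1 = 7 - 1 = 6)
S = -9 (S = (-3 - 3) - 3 = -6 - 3 = -9)
O(C, s) = -15 (O(C, s) = -9 - 1*6 = -9 - 6 = -15)
-(-1166)*O(-3, r(6, 2))/(-1) = -(-1166)*(-15/(-1)) = -(-1166)*(-15*(-1)) = -(-1166)*15 = -106*(-165) = 17490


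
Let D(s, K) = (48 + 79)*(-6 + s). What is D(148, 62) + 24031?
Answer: 42065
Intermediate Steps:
D(s, K) = -762 + 127*s (D(s, K) = 127*(-6 + s) = -762 + 127*s)
D(148, 62) + 24031 = (-762 + 127*148) + 24031 = (-762 + 18796) + 24031 = 18034 + 24031 = 42065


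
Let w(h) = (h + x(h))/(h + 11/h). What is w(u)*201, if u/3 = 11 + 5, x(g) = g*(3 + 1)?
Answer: 463104/463 ≈ 1000.2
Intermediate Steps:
x(g) = 4*g (x(g) = g*4 = 4*g)
u = 48 (u = 3*(11 + 5) = 3*16 = 48)
w(h) = 5*h/(h + 11/h) (w(h) = (h + 4*h)/(h + 11/h) = (5*h)/(h + 11/h) = 5*h/(h + 11/h))
w(u)*201 = (5*48**2/(11 + 48**2))*201 = (5*2304/(11 + 2304))*201 = (5*2304/2315)*201 = (5*2304*(1/2315))*201 = (2304/463)*201 = 463104/463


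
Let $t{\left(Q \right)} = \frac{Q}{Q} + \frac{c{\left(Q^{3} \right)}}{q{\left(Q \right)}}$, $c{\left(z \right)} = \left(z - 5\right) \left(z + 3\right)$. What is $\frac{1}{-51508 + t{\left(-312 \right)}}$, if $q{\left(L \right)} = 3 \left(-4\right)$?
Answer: $- \frac{4}{307472541948103} \approx -1.3009 \cdot 10^{-14}$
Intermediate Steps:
$c{\left(z \right)} = \left(-5 + z\right) \left(3 + z\right)$
$q{\left(L \right)} = -12$
$t{\left(Q \right)} = \frac{9}{4} - \frac{Q^{6}}{12} + \frac{Q^{3}}{6}$ ($t{\left(Q \right)} = \frac{Q}{Q} + \frac{-15 + \left(Q^{3}\right)^{2} - 2 Q^{3}}{-12} = 1 + \left(-15 + Q^{6} - 2 Q^{3}\right) \left(- \frac{1}{12}\right) = 1 + \left(\frac{5}{4} - \frac{Q^{6}}{12} + \frac{Q^{3}}{6}\right) = \frac{9}{4} - \frac{Q^{6}}{12} + \frac{Q^{3}}{6}$)
$\frac{1}{-51508 + t{\left(-312 \right)}} = \frac{1}{-51508 + \left(\frac{9}{4} - \frac{\left(-312\right)^{6}}{12} + \frac{\left(-312\right)^{3}}{6}\right)} = \frac{1}{-51508 + \left(\frac{9}{4} - 76868130373632 + \frac{1}{6} \left(-30371328\right)\right)} = \frac{1}{-51508 - \frac{307472541742071}{4}} = \frac{1}{- \frac{307472541948103}{4}} = - \frac{4}{307472541948103}$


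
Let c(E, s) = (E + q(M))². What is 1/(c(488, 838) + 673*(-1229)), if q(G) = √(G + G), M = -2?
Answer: -588977/346897716833 - 1952*I/346897716833 ≈ -1.6978e-6 - 5.627e-9*I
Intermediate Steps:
q(G) = √2*√G (q(G) = √(2*G) = √2*√G)
c(E, s) = (E + 2*I)² (c(E, s) = (E + √2*√(-2))² = (E + √2*(I*√2))² = (E + 2*I)²)
1/(c(488, 838) + 673*(-1229)) = 1/((488 + 2*I)² + 673*(-1229)) = 1/((488 + 2*I)² - 827117) = 1/(-827117 + (488 + 2*I)²)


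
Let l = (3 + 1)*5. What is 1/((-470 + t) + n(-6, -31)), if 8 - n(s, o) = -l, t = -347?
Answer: -1/789 ≈ -0.0012674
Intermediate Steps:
l = 20 (l = 4*5 = 20)
n(s, o) = 28 (n(s, o) = 8 - (-1)*20 = 8 - 1*(-20) = 8 + 20 = 28)
1/((-470 + t) + n(-6, -31)) = 1/((-470 - 347) + 28) = 1/(-817 + 28) = 1/(-789) = -1/789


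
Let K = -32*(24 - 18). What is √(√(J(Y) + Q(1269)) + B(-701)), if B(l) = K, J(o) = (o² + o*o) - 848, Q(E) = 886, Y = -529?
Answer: √(-192 + 2*√139930) ≈ 23.583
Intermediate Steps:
J(o) = -848 + 2*o² (J(o) = (o² + o²) - 848 = 2*o² - 848 = -848 + 2*o²)
K = -192 (K = -32*6 = -192)
B(l) = -192
√(√(J(Y) + Q(1269)) + B(-701)) = √(√((-848 + 2*(-529)²) + 886) - 192) = √(√((-848 + 2*279841) + 886) - 192) = √(√((-848 + 559682) + 886) - 192) = √(√(558834 + 886) - 192) = √(√559720 - 192) = √(2*√139930 - 192) = √(-192 + 2*√139930)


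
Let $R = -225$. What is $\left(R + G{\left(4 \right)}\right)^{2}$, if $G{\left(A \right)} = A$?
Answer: $48841$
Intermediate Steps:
$\left(R + G{\left(4 \right)}\right)^{2} = \left(-225 + 4\right)^{2} = \left(-221\right)^{2} = 48841$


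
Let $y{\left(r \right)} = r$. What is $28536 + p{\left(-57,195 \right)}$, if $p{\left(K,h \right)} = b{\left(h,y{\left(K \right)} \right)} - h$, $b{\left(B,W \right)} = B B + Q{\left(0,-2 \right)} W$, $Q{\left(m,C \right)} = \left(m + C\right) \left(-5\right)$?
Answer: $65796$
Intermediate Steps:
$Q{\left(m,C \right)} = - 5 C - 5 m$ ($Q{\left(m,C \right)} = \left(C + m\right) \left(-5\right) = - 5 C - 5 m$)
$b{\left(B,W \right)} = B^{2} + 10 W$ ($b{\left(B,W \right)} = B B + \left(\left(-5\right) \left(-2\right) - 0\right) W = B^{2} + \left(10 + 0\right) W = B^{2} + 10 W$)
$p{\left(K,h \right)} = h^{2} - h + 10 K$ ($p{\left(K,h \right)} = \left(h^{2} + 10 K\right) - h = h^{2} - h + 10 K$)
$28536 + p{\left(-57,195 \right)} = 28536 + \left(195^{2} - 195 + 10 \left(-57\right)\right) = 28536 - -37260 = 28536 + 37260 = 65796$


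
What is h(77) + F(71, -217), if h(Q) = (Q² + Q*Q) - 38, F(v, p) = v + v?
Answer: 11962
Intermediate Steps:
F(v, p) = 2*v
h(Q) = -38 + 2*Q² (h(Q) = (Q² + Q²) - 38 = 2*Q² - 38 = -38 + 2*Q²)
h(77) + F(71, -217) = (-38 + 2*77²) + 2*71 = (-38 + 2*5929) + 142 = (-38 + 11858) + 142 = 11820 + 142 = 11962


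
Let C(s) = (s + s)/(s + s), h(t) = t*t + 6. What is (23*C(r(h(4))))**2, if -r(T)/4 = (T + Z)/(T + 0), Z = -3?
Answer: 529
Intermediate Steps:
h(t) = 6 + t**2 (h(t) = t**2 + 6 = 6 + t**2)
r(T) = -4*(-3 + T)/T (r(T) = -4*(T - 3)/(T + 0) = -4*(-3 + T)/T)
C(s) = 1 (C(s) = (2*s)/((2*s)) = (2*s)*(1/(2*s)) = 1)
(23*C(r(h(4))))**2 = (23*1)**2 = 23**2 = 529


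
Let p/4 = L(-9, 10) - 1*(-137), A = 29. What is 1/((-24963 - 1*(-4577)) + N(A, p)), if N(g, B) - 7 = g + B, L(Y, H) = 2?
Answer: -1/19794 ≈ -5.0520e-5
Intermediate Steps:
p = 556 (p = 4*(2 - 1*(-137)) = 4*(2 + 137) = 4*139 = 556)
N(g, B) = 7 + B + g (N(g, B) = 7 + (g + B) = 7 + (B + g) = 7 + B + g)
1/((-24963 - 1*(-4577)) + N(A, p)) = 1/((-24963 - 1*(-4577)) + (7 + 556 + 29)) = 1/((-24963 + 4577) + 592) = 1/(-20386 + 592) = 1/(-19794) = -1/19794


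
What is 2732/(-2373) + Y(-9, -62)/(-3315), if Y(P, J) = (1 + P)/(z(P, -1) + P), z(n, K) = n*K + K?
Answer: -1008396/874055 ≈ -1.1537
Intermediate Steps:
z(n, K) = K + K*n (z(n, K) = K*n + K = K + K*n)
Y(P, J) = -1 - P (Y(P, J) = (1 + P)/(-(1 + P) + P) = (1 + P)/((-1 - P) + P) = (1 + P)/(-1) = (1 + P)*(-1) = -1 - P)
2732/(-2373) + Y(-9, -62)/(-3315) = 2732/(-2373) + (-1 - 1*(-9))/(-3315) = 2732*(-1/2373) + (-1 + 9)*(-1/3315) = -2732/2373 + 8*(-1/3315) = -2732/2373 - 8/3315 = -1008396/874055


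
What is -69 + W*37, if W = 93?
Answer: 3372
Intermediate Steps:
-69 + W*37 = -69 + 93*37 = -69 + 3441 = 3372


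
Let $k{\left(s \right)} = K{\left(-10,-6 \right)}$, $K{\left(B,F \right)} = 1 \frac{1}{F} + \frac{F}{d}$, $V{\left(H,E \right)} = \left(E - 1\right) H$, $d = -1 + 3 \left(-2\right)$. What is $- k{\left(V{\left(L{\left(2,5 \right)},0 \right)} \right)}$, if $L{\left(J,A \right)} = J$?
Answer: $- \frac{29}{42} \approx -0.69048$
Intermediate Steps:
$d = -7$ ($d = -1 - 6 = -7$)
$V{\left(H,E \right)} = H \left(-1 + E\right)$ ($V{\left(H,E \right)} = \left(-1 + E\right) H = H \left(-1 + E\right)$)
$K{\left(B,F \right)} = \frac{1}{F} - \frac{F}{7}$ ($K{\left(B,F \right)} = 1 \frac{1}{F} + \frac{F}{-7} = \frac{1}{F} + F \left(- \frac{1}{7}\right) = \frac{1}{F} - \frac{F}{7}$)
$k{\left(s \right)} = \frac{29}{42}$ ($k{\left(s \right)} = \frac{1}{-6} - - \frac{6}{7} = - \frac{1}{6} + \frac{6}{7} = \frac{29}{42}$)
$- k{\left(V{\left(L{\left(2,5 \right)},0 \right)} \right)} = \left(-1\right) \frac{29}{42} = - \frac{29}{42}$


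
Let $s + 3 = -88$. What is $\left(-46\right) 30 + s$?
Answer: $-1471$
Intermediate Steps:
$s = -91$ ($s = -3 - 88 = -91$)
$\left(-46\right) 30 + s = \left(-46\right) 30 - 91 = -1380 - 91 = -1471$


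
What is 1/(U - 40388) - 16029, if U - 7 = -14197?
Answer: -874830763/54578 ≈ -16029.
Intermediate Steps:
U = -14190 (U = 7 - 14197 = -14190)
1/(U - 40388) - 16029 = 1/(-14190 - 40388) - 16029 = 1/(-54578) - 16029 = -1/54578 - 16029 = -874830763/54578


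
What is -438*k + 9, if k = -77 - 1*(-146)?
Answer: -30213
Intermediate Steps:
k = 69 (k = -77 + 146 = 69)
-438*k + 9 = -438*69 + 9 = -30222 + 9 = -30213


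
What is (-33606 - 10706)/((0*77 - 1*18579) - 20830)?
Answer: 44312/39409 ≈ 1.1244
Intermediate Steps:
(-33606 - 10706)/((0*77 - 1*18579) - 20830) = -44312/((0 - 18579) - 20830) = -44312/(-18579 - 20830) = -44312/(-39409) = -44312*(-1/39409) = 44312/39409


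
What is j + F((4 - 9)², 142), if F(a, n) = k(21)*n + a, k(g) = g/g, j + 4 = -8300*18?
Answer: -149237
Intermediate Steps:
j = -149404 (j = -4 - 8300*18 = -4 - 149400 = -149404)
k(g) = 1
F(a, n) = a + n (F(a, n) = 1*n + a = n + a = a + n)
j + F((4 - 9)², 142) = -149404 + ((4 - 9)² + 142) = -149404 + ((-5)² + 142) = -149404 + (25 + 142) = -149404 + 167 = -149237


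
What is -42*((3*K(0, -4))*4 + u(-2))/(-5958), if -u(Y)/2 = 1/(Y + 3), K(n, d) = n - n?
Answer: -14/993 ≈ -0.014099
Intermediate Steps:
K(n, d) = 0
u(Y) = -2/(3 + Y) (u(Y) = -2/(Y + 3) = -2/(3 + Y))
-42*((3*K(0, -4))*4 + u(-2))/(-5958) = -42*((3*0)*4 - 2/(3 - 2))/(-5958) = -42*(0*4 - 2/1)*(-1/5958) = -42*(0 - 2*1)*(-1/5958) = -42*(0 - 2)*(-1/5958) = -42*(-2)*(-1/5958) = 84*(-1/5958) = -14/993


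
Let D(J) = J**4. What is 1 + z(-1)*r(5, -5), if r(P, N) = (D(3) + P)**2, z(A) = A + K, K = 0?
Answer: -7395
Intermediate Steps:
z(A) = A (z(A) = A + 0 = A)
r(P, N) = (81 + P)**2 (r(P, N) = (3**4 + P)**2 = (81 + P)**2)
1 + z(-1)*r(5, -5) = 1 - (81 + 5)**2 = 1 - 1*86**2 = 1 - 1*7396 = 1 - 7396 = -7395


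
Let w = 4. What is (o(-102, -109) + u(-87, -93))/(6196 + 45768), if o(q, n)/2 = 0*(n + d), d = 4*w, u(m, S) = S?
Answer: -93/51964 ≈ -0.0017897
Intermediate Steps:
d = 16 (d = 4*4 = 16)
o(q, n) = 0 (o(q, n) = 2*(0*(n + 16)) = 2*(0*(16 + n)) = 2*0 = 0)
(o(-102, -109) + u(-87, -93))/(6196 + 45768) = (0 - 93)/(6196 + 45768) = -93/51964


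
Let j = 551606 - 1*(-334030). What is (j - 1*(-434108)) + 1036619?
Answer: 2356363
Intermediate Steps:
j = 885636 (j = 551606 + 334030 = 885636)
(j - 1*(-434108)) + 1036619 = (885636 - 1*(-434108)) + 1036619 = (885636 + 434108) + 1036619 = 1319744 + 1036619 = 2356363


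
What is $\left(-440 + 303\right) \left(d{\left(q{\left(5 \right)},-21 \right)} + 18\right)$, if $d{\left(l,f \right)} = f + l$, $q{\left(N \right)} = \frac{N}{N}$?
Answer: $274$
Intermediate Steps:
$q{\left(N \right)} = 1$
$\left(-440 + 303\right) \left(d{\left(q{\left(5 \right)},-21 \right)} + 18\right) = \left(-440 + 303\right) \left(\left(-21 + 1\right) + 18\right) = - 137 \left(-20 + 18\right) = \left(-137\right) \left(-2\right) = 274$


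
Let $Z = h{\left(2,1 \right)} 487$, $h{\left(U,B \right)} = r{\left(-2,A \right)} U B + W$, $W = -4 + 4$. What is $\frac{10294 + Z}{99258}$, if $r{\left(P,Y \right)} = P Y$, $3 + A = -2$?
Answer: $\frac{3339}{16543} \approx 0.20184$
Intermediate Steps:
$A = -5$ ($A = -3 - 2 = -5$)
$W = 0$
$h{\left(U,B \right)} = 10 B U$ ($h{\left(U,B \right)} = \left(-2\right) \left(-5\right) U B + 0 = 10 U B + 0 = 10 B U + 0 = 10 B U$)
$Z = 9740$ ($Z = 10 \cdot 1 \cdot 2 \cdot 487 = 20 \cdot 487 = 9740$)
$\frac{10294 + Z}{99258} = \frac{10294 + 9740}{99258} = 20034 \cdot \frac{1}{99258} = \frac{3339}{16543}$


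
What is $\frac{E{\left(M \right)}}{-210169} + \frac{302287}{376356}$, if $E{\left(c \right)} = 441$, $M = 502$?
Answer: $\frac{63365383507}{79098364164} \approx 0.8011$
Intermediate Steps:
$\frac{E{\left(M \right)}}{-210169} + \frac{302287}{376356} = \frac{441}{-210169} + \frac{302287}{376356} = 441 \left(- \frac{1}{210169}\right) + 302287 \cdot \frac{1}{376356} = - \frac{441}{210169} + \frac{302287}{376356} = \frac{63365383507}{79098364164}$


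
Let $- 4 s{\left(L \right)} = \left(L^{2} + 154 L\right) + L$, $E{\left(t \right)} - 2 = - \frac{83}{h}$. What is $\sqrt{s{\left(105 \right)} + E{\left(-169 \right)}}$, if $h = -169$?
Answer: $\frac{2 i \sqrt{288251}}{13} \approx 82.599 i$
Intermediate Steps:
$E{\left(t \right)} = \frac{421}{169}$ ($E{\left(t \right)} = 2 - \frac{83}{-169} = 2 - - \frac{83}{169} = 2 + \frac{83}{169} = \frac{421}{169}$)
$s{\left(L \right)} = - \frac{155 L}{4} - \frac{L^{2}}{4}$ ($s{\left(L \right)} = - \frac{\left(L^{2} + 154 L\right) + L}{4} = - \frac{L^{2} + 155 L}{4} = - \frac{155 L}{4} - \frac{L^{2}}{4}$)
$\sqrt{s{\left(105 \right)} + E{\left(-169 \right)}} = \sqrt{\left(- \frac{1}{4}\right) 105 \left(155 + 105\right) + \frac{421}{169}} = \sqrt{\left(- \frac{1}{4}\right) 105 \cdot 260 + \frac{421}{169}} = \sqrt{-6825 + \frac{421}{169}} = \sqrt{- \frac{1153004}{169}} = \frac{2 i \sqrt{288251}}{13}$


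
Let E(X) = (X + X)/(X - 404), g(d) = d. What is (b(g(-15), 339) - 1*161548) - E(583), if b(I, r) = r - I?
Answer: -28854892/179 ≈ -1.6120e+5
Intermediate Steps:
E(X) = 2*X/(-404 + X) (E(X) = (2*X)/(-404 + X) = 2*X/(-404 + X))
(b(g(-15), 339) - 1*161548) - E(583) = ((339 - 1*(-15)) - 1*161548) - 2*583/(-404 + 583) = ((339 + 15) - 161548) - 2*583/179 = (354 - 161548) - 2*583/179 = -161194 - 1*1166/179 = -161194 - 1166/179 = -28854892/179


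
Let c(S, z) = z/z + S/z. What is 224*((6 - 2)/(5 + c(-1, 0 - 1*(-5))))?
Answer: 4480/29 ≈ 154.48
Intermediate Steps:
c(S, z) = 1 + S/z
224*((6 - 2)/(5 + c(-1, 0 - 1*(-5)))) = 224*((6 - 2)/(5 + (-1 + (0 - 1*(-5)))/(0 - 1*(-5)))) = 224*(4/(5 + (-1 + (0 + 5))/(0 + 5))) = 224*(4/(5 + (-1 + 5)/5)) = 224*(4/(5 + (⅕)*4)) = 224*(4/(5 + ⅘)) = 224*(4/(29/5)) = 224*(4*(5/29)) = 224*(20/29) = 4480/29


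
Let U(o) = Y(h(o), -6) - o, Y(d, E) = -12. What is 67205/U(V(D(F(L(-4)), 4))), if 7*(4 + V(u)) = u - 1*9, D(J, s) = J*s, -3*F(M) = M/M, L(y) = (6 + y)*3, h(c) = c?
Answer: -1411305/137 ≈ -10302.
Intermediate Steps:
L(y) = 18 + 3*y
F(M) = -1/3 (F(M) = -M/(3*M) = -1/3*1 = -1/3)
V(u) = -37/7 + u/7 (V(u) = -4 + (u - 1*9)/7 = -4 + (u - 9)/7 = -4 + (-9 + u)/7 = -4 + (-9/7 + u/7) = -37/7 + u/7)
U(o) = -12 - o
67205/U(V(D(F(L(-4)), 4))) = 67205/(-12 - (-37/7 + (-1/3*4)/7)) = 67205/(-12 - (-37/7 + (1/7)*(-4/3))) = 67205/(-12 - (-37/7 - 4/21)) = 67205/(-12 - 1*(-115/21)) = 67205/(-12 + 115/21) = 67205/(-137/21) = 67205*(-21/137) = -1411305/137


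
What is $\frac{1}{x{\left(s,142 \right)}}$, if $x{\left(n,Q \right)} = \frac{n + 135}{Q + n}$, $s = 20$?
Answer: $\frac{162}{155} \approx 1.0452$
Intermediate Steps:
$x{\left(n,Q \right)} = \frac{135 + n}{Q + n}$
$\frac{1}{x{\left(s,142 \right)}} = \frac{1}{\frac{1}{142 + 20} \left(135 + 20\right)} = \frac{1}{\frac{1}{162} \cdot 155} = \frac{1}{\frac{155}{162}} = \frac{162}{155}$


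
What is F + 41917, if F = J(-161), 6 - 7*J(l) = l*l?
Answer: 267504/7 ≈ 38215.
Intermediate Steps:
J(l) = 6/7 - l²/7 (J(l) = 6/7 - l*l/7 = 6/7 - l²/7)
F = -25915/7 (F = 6/7 - ⅐*(-161)² = 6/7 - ⅐*25921 = 6/7 - 3703 = -25915/7 ≈ -3702.1)
F + 41917 = -25915/7 + 41917 = 267504/7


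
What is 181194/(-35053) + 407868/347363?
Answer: -48643094418/12176115239 ≈ -3.9950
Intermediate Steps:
181194/(-35053) + 407868/347363 = 181194*(-1/35053) + 407868*(1/347363) = -181194/35053 + 407868/347363 = -48643094418/12176115239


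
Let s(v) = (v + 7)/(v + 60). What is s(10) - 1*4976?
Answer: -348303/70 ≈ -4975.8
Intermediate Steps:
s(v) = (7 + v)/(60 + v)
s(10) - 1*4976 = (7 + 10)/(60 + 10) - 1*4976 = 17/70 - 4976 = -348303/70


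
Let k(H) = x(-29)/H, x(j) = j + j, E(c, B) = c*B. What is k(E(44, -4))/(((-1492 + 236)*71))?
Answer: -29/7847488 ≈ -3.6955e-6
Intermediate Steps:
E(c, B) = B*c
x(j) = 2*j
k(H) = -58/H (k(H) = (2*(-29))/H = -58/H)
k(E(44, -4))/(((-1492 + 236)*71)) = (-58/((-4*44)))/(((-1492 + 236)*71)) = (-58/(-176))/((-1256*71)) = -58*(-1/176)/(-89176) = (29/88)*(-1/89176) = -29/7847488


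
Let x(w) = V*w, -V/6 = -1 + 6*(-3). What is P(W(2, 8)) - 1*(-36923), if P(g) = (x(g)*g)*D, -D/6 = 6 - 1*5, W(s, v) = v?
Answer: -6853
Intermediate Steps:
V = 114 (V = -6*(-1 + 6*(-3)) = -6*(-1 - 18) = -6*(-19) = 114)
x(w) = 114*w
D = -6 (D = -6*(6 - 1*5) = -6*(6 - 5) = -6*1 = -6)
P(g) = -684*g² (P(g) = ((114*g)*g)*(-6) = (114*g²)*(-6) = -684*g²)
P(W(2, 8)) - 1*(-36923) = -684*8² - 1*(-36923) = -684*64 + 36923 = -43776 + 36923 = -6853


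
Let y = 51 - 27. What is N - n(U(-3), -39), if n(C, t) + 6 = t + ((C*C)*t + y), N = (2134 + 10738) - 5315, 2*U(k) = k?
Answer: 30663/4 ≈ 7665.8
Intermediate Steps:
y = 24
U(k) = k/2
N = 7557 (N = 12872 - 5315 = 7557)
n(C, t) = 18 + t + t*C² (n(C, t) = -6 + (t + ((C*C)*t + 24)) = -6 + (t + (C²*t + 24)) = -6 + (t + (t*C² + 24)) = -6 + (t + (24 + t*C²)) = -6 + (24 + t + t*C²) = 18 + t + t*C²)
N - n(U(-3), -39) = 7557 - (18 - 39 - 39*((½)*(-3))²) = 7557 - (18 - 39 - 39*(-3/2)²) = 7557 - (18 - 39 - 39*9/4) = 7557 - (18 - 39 - 351/4) = 7557 - 1*(-435/4) = 7557 + 435/4 = 30663/4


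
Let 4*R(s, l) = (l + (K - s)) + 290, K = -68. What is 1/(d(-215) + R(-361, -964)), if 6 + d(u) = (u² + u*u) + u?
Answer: 4/368535 ≈ 1.0854e-5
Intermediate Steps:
d(u) = -6 + u + 2*u² (d(u) = -6 + ((u² + u*u) + u) = -6 + ((u² + u²) + u) = -6 + (2*u² + u) = -6 + (u + 2*u²) = -6 + u + 2*u²)
R(s, l) = 111/2 - s/4 + l/4 (R(s, l) = ((l + (-68 - s)) + 290)/4 = ((-68 + l - s) + 290)/4 = (222 + l - s)/4 = 111/2 - s/4 + l/4)
1/(d(-215) + R(-361, -964)) = 1/((-6 - 215 + 2*(-215)²) + (111/2 - ¼*(-361) + (¼)*(-964))) = 1/((-6 - 215 + 2*46225) + (111/2 + 361/4 - 241)) = 1/((-6 - 215 + 92450) - 381/4) = 1/(92229 - 381/4) = 1/(368535/4) = 4/368535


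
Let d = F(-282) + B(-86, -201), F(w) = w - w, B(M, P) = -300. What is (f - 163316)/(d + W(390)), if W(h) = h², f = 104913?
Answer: -58403/151800 ≈ -0.38474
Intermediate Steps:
F(w) = 0
d = -300 (d = 0 - 300 = -300)
(f - 163316)/(d + W(390)) = (104913 - 163316)/(-300 + 390²) = -58403/(-300 + 152100) = -58403/151800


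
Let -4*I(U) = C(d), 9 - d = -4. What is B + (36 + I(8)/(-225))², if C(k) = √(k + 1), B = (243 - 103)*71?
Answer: 4550580007/405000 + 2*√14/25 ≈ 11236.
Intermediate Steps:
B = 9940 (B = 140*71 = 9940)
d = 13 (d = 9 - 1*(-4) = 9 + 4 = 13)
C(k) = √(1 + k)
I(U) = -√14/4 (I(U) = -√(1 + 13)/4 = -√14/4)
B + (36 + I(8)/(-225))² = 9940 + (36 - √14/4/(-225))² = 9940 + (36 - √14/4*(-1/225))² = 9940 + (36 + √14/900)²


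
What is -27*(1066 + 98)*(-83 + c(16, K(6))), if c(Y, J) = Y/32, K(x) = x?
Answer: 2592810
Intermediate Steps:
c(Y, J) = Y/32 (c(Y, J) = Y*(1/32) = Y/32)
-27*(1066 + 98)*(-83 + c(16, K(6))) = -27*(1066 + 98)*(-83 + (1/32)*16) = -31428*(-83 + ½) = -31428*(-165)/2 = -27*(-96030) = 2592810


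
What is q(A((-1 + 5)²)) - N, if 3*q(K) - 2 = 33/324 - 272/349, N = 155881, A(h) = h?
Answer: -17626350109/113076 ≈ -1.5588e+5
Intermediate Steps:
q(K) = 49847/113076 (q(K) = ⅔ + (33/324 - 272/349)/3 = ⅔ + (33*(1/324) - 272*1/349)/3 = ⅔ + (11/108 - 272/349)/3 = ⅔ + (⅓)*(-25537/37692) = ⅔ - 25537/113076 = 49847/113076)
q(A((-1 + 5)²)) - N = 49847/113076 - 1*155881 = 49847/113076 - 155881 = -17626350109/113076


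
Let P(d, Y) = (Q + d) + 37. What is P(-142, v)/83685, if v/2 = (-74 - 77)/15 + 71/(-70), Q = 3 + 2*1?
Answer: -20/16737 ≈ -0.0011950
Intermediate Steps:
Q = 5 (Q = 3 + 2 = 5)
v = -2327/105 (v = 2*((-74 - 77)/15 + 71/(-70)) = 2*(-151*1/15 + 71*(-1/70)) = 2*(-151/15 - 71/70) = 2*(-2327/210) = -2327/105 ≈ -22.162)
P(d, Y) = 42 + d (P(d, Y) = (5 + d) + 37 = 42 + d)
P(-142, v)/83685 = (42 - 142)/83685 = -100*1/83685 = -20/16737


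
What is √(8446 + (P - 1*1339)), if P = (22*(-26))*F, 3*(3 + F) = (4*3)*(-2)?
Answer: √13399 ≈ 115.75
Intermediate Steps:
F = -11 (F = -3 + ((4*3)*(-2))/3 = -3 + (12*(-2))/3 = -3 + (⅓)*(-24) = -3 - 8 = -11)
P = 6292 (P = (22*(-26))*(-11) = -572*(-11) = 6292)
√(8446 + (P - 1*1339)) = √(8446 + (6292 - 1*1339)) = √(8446 + (6292 - 1339)) = √(8446 + 4953) = √13399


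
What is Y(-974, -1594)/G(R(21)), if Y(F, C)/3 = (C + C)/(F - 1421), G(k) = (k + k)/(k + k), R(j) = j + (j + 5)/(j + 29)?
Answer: 9564/2395 ≈ 3.9933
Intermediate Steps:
R(j) = j + (5 + j)/(29 + j)
G(k) = 1 (G(k) = (2*k)/((2*k)) = (2*k)*(1/(2*k)) = 1)
Y(F, C) = 6*C/(-1421 + F) (Y(F, C) = 3*((C + C)/(F - 1421)) = 3*((2*C)/(-1421 + F)) = 3*(2*C/(-1421 + F)) = 6*C/(-1421 + F))
Y(-974, -1594)/G(R(21)) = (6*(-1594)/(-1421 - 974))/1 = (6*(-1594)/(-2395))*1 = (6*(-1594)*(-1/2395))*1 = (9564/2395)*1 = 9564/2395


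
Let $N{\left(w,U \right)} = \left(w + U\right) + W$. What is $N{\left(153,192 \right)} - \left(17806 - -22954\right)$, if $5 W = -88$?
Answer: $- \frac{202163}{5} \approx -40433.0$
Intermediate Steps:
$W = - \frac{88}{5}$ ($W = \frac{1}{5} \left(-88\right) = - \frac{88}{5} \approx -17.6$)
$N{\left(w,U \right)} = - \frac{88}{5} + U + w$ ($N{\left(w,U \right)} = \left(w + U\right) - \frac{88}{5} = \left(U + w\right) - \frac{88}{5} = - \frac{88}{5} + U + w$)
$N{\left(153,192 \right)} - \left(17806 - -22954\right) = \left(- \frac{88}{5} + 192 + 153\right) - \left(17806 - -22954\right) = \frac{1637}{5} - \left(17806 + 22954\right) = \frac{1637}{5} - 40760 = - \frac{202163}{5}$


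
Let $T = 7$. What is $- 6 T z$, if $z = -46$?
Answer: $1932$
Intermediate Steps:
$- 6 T z = \left(-6\right) 7 \left(-46\right) = \left(-42\right) \left(-46\right) = 1932$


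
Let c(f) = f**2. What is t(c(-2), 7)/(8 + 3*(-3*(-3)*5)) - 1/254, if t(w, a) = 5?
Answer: 1127/36322 ≈ 0.031028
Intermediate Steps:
t(c(-2), 7)/(8 + 3*(-3*(-3)*5)) - 1/254 = 5/(8 + 3*(-3*(-3)*5)) - 1/254 = 5/(8 + 3*(9*5)) - 1*1/254 = 5/(8 + 3*45) - 1/254 = 5/(8 + 135) - 1/254 = 5/143 - 1/254 = 1127/36322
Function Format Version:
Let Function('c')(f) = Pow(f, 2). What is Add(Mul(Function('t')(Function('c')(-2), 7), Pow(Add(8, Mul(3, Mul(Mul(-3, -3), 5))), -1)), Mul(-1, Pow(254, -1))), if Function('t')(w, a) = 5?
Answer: Rational(1127, 36322) ≈ 0.031028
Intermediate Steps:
Add(Mul(Function('t')(Function('c')(-2), 7), Pow(Add(8, Mul(3, Mul(Mul(-3, -3), 5))), -1)), Mul(-1, Pow(254, -1))) = Add(Mul(5, Pow(Add(8, Mul(3, Mul(Mul(-3, -3), 5))), -1)), Mul(-1, Pow(254, -1))) = Add(Mul(5, Pow(Add(8, Mul(3, Mul(9, 5))), -1)), Mul(-1, Rational(1, 254))) = Add(Mul(5, Pow(Add(8, Mul(3, 45)), -1)), Rational(-1, 254)) = Add(Mul(5, Pow(Add(8, 135), -1)), Rational(-1, 254)) = Add(Mul(5, Pow(143, -1)), Rational(-1, 254)) = Add(Mul(5, Rational(1, 143)), Rational(-1, 254)) = Add(Rational(5, 143), Rational(-1, 254)) = Rational(1127, 36322)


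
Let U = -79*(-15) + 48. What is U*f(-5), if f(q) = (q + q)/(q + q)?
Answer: 1233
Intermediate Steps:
U = 1233 (U = 1185 + 48 = 1233)
f(q) = 1 (f(q) = (2*q)/((2*q)) = (2*q)*(1/(2*q)) = 1)
U*f(-5) = 1233*1 = 1233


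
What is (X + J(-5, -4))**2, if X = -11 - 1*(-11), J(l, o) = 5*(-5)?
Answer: 625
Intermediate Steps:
J(l, o) = -25
X = 0 (X = -11 + 11 = 0)
(X + J(-5, -4))**2 = (0 - 25)**2 = (-25)**2 = 625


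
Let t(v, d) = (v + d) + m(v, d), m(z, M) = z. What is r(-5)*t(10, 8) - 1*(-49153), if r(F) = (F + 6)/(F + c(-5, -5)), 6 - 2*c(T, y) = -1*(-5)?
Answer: 442321/9 ≈ 49147.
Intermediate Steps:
c(T, y) = ½ (c(T, y) = 3 - (-1)*(-5)/2 = 3 - ½*5 = 3 - 5/2 = ½)
t(v, d) = d + 2*v (t(v, d) = (v + d) + v = (d + v) + v = d + 2*v)
r(F) = (6 + F)/(½ + F) (r(F) = (F + 6)/(F + ½) = (6 + F)/(½ + F))
r(-5)*t(10, 8) - 1*(-49153) = (2*(6 - 5)/(1 + 2*(-5)))*(8 + 2*10) - 1*(-49153) = (2*1/(1 - 10))*(8 + 20) + 49153 = (2*1/(-9))*28 + 49153 = (2*(-⅑)*1)*28 + 49153 = -2/9*28 + 49153 = -56/9 + 49153 = 442321/9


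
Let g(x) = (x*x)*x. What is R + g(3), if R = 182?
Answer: 209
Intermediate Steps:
g(x) = x³ (g(x) = x²*x = x³)
R + g(3) = 182 + 3³ = 182 + 27 = 209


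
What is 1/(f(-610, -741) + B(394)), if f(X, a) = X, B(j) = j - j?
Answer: -1/610 ≈ -0.0016393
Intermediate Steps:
B(j) = 0
1/(f(-610, -741) + B(394)) = 1/(-610 + 0) = 1/(-610) = -1/610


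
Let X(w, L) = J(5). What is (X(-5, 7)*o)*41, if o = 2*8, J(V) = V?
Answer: 3280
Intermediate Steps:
X(w, L) = 5
o = 16
(X(-5, 7)*o)*41 = (5*16)*41 = 80*41 = 3280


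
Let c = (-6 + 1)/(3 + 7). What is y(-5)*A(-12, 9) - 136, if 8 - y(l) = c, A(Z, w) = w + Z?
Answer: -323/2 ≈ -161.50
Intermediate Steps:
c = -1/2 (c = -5/10 = -5*1/10 = -1/2 ≈ -0.50000)
A(Z, w) = Z + w
y(l) = 17/2 (y(l) = 8 - 1*(-1/2) = 8 + 1/2 = 17/2)
y(-5)*A(-12, 9) - 136 = 17*(-12 + 9)/2 - 136 = (17/2)*(-3) - 136 = -51/2 - 136 = -323/2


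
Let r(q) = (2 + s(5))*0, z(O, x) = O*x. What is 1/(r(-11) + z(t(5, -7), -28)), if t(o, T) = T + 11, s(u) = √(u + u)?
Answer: -1/112 ≈ -0.0089286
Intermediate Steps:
s(u) = √2*√u (s(u) = √(2*u) = √2*√u)
t(o, T) = 11 + T
r(q) = 0 (r(q) = (2 + √2*√5)*0 = (2 + √10)*0 = 0)
1/(r(-11) + z(t(5, -7), -28)) = 1/(0 + (11 - 7)*(-28)) = 1/(0 + 4*(-28)) = 1/(0 - 112) = 1/(-112) = -1/112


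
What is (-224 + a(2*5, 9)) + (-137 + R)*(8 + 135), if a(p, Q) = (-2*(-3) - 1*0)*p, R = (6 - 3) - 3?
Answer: -19755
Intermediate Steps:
R = 0 (R = 3 - 3 = 0)
a(p, Q) = 6*p (a(p, Q) = (6 + 0)*p = 6*p)
(-224 + a(2*5, 9)) + (-137 + R)*(8 + 135) = (-224 + 6*(2*5)) + (-137 + 0)*(8 + 135) = (-224 + 6*10) - 137*143 = (-224 + 60) - 19591 = -164 - 19591 = -19755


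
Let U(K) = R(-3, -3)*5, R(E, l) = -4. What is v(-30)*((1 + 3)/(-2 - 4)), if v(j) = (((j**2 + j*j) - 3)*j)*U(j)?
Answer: -718800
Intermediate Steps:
U(K) = -20 (U(K) = -4*5 = -20)
v(j) = -20*j*(-3 + 2*j**2) (v(j) = (((j**2 + j*j) - 3)*j)*(-20) = (((j**2 + j**2) - 3)*j)*(-20) = ((2*j**2 - 3)*j)*(-20) = ((-3 + 2*j**2)*j)*(-20) = (j*(-3 + 2*j**2))*(-20) = -20*j*(-3 + 2*j**2))
v(-30)*((1 + 3)/(-2 - 4)) = (-40*(-30)**3 + 60*(-30))*((1 + 3)/(-2 - 4)) = (-40*(-27000) - 1800)*(4/(-6)) = (1080000 - 1800)*(4*(-1/6)) = 1078200*(-2/3) = -718800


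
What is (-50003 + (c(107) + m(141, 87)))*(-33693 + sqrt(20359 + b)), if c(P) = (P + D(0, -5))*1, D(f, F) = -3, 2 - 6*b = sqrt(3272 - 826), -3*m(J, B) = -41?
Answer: 1680786536 - 74828*sqrt(732936 - 6*sqrt(2446))/9 ≈ 1.6737e+9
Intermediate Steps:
m(J, B) = 41/3 (m(J, B) = -1/3*(-41) = 41/3)
b = 1/3 - sqrt(2446)/6 (b = 1/3 - sqrt(3272 - 826)/6 = 1/3 - sqrt(2446)/6 ≈ -7.9095)
c(P) = -3 + P (c(P) = (P - 3)*1 = (-3 + P)*1 = -3 + P)
(-50003 + (c(107) + m(141, 87)))*(-33693 + sqrt(20359 + b)) = (-50003 + ((-3 + 107) + 41/3))*(-33693 + sqrt(20359 + (1/3 - sqrt(2446)/6))) = (-50003 + (104 + 41/3))*(-33693 + sqrt(61078/3 - sqrt(2446)/6)) = (-50003 + 353/3)*(-33693 + sqrt(61078/3 - sqrt(2446)/6)) = -149656*(-33693 + sqrt(61078/3 - sqrt(2446)/6))/3 = 1680786536 - 149656*sqrt(61078/3 - sqrt(2446)/6)/3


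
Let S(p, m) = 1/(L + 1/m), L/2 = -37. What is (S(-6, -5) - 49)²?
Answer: 330657856/137641 ≈ 2402.3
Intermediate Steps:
L = -74 (L = 2*(-37) = -74)
S(p, m) = 1/(-74 + 1/m)
(S(-6, -5) - 49)² = (-1*(-5)/(-1 + 74*(-5)) - 49)² = (-1*(-5)/(-1 - 370) - 49)² = (-1*(-5)/(-371) - 49)² = (-1*(-5)*(-1/371) - 49)² = (-5/371 - 49)² = (-18184/371)² = 330657856/137641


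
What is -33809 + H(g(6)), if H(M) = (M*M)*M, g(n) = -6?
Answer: -34025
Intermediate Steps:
H(M) = M³ (H(M) = M²*M = M³)
-33809 + H(g(6)) = -33809 + (-6)³ = -33809 - 216 = -34025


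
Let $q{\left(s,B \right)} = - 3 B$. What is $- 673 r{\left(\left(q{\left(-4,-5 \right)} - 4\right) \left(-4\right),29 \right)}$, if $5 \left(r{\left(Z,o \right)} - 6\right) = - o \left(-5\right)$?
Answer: $-23555$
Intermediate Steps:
$r{\left(Z,o \right)} = 6 + o$ ($r{\left(Z,o \right)} = 6 + \frac{- o \left(-5\right)}{5} = 6 + \frac{5 o}{5} = 6 + o$)
$- 673 r{\left(\left(q{\left(-4,-5 \right)} - 4\right) \left(-4\right),29 \right)} = - 673 \left(6 + 29\right) = \left(-673\right) 35 = -23555$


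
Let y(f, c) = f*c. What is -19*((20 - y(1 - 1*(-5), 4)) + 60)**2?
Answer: -59584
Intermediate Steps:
y(f, c) = c*f
-19*((20 - y(1 - 1*(-5), 4)) + 60)**2 = -19*((20 - 4*(1 - 1*(-5))) + 60)**2 = -19*((20 - 4*(1 + 5)) + 60)**2 = -19*((20 - 4*6) + 60)**2 = -19*((20 - 1*24) + 60)**2 = -19*((20 - 24) + 60)**2 = -19*(-4 + 60)**2 = -19*56**2 = -19*3136 = -59584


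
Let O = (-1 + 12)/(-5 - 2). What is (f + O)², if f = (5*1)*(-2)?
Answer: 6561/49 ≈ 133.90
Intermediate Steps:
O = -11/7 (O = 11/(-7) = 11*(-⅐) = -11/7 ≈ -1.5714)
f = -10 (f = 5*(-2) = -10)
(f + O)² = (-10 - 11/7)² = (-81/7)² = 6561/49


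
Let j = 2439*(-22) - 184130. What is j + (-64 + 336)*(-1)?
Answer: -238060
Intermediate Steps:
j = -237788 (j = -53658 - 184130 = -237788)
j + (-64 + 336)*(-1) = -237788 + (-64 + 336)*(-1) = -237788 + 272*(-1) = -237788 - 272 = -238060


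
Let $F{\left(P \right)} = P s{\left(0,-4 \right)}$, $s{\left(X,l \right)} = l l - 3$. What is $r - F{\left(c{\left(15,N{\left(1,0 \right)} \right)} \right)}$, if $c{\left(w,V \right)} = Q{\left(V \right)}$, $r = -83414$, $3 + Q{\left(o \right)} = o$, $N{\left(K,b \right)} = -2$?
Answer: $-83349$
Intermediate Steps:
$s{\left(X,l \right)} = -3 + l^{2}$ ($s{\left(X,l \right)} = l^{2} - 3 = -3 + l^{2}$)
$Q{\left(o \right)} = -3 + o$
$c{\left(w,V \right)} = -3 + V$
$F{\left(P \right)} = 13 P$ ($F{\left(P \right)} = P \left(-3 + \left(-4\right)^{2}\right) = P \left(-3 + 16\right) = P 13 = 13 P$)
$r - F{\left(c{\left(15,N{\left(1,0 \right)} \right)} \right)} = -83414 - 13 \left(-3 - 2\right) = -83414 - 13 \left(-5\right) = -83414 - -65 = -83414 + 65 = -83349$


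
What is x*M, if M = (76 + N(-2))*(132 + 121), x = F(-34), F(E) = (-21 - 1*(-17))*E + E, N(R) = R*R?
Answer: 2064480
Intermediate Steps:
N(R) = R²
F(E) = -3*E (F(E) = (-21 + 17)*E + E = -4*E + E = -3*E)
x = 102 (x = -3*(-34) = 102)
M = 20240 (M = (76 + (-2)²)*(132 + 121) = (76 + 4)*253 = 80*253 = 20240)
x*M = 102*20240 = 2064480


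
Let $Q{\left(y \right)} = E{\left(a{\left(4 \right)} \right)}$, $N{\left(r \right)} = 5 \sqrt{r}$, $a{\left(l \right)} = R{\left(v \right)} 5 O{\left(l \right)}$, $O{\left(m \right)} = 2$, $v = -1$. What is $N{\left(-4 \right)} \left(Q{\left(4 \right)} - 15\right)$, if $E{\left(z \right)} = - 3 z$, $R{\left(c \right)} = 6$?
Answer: $- 1950 i \approx - 1950.0 i$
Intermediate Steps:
$a{\left(l \right)} = 60$ ($a{\left(l \right)} = 6 \cdot 5 \cdot 2 = 30 \cdot 2 = 60$)
$Q{\left(y \right)} = -180$ ($Q{\left(y \right)} = \left(-3\right) 60 = -180$)
$N{\left(-4 \right)} \left(Q{\left(4 \right)} - 15\right) = 5 \sqrt{-4} \left(-180 - 15\right) = 5 \cdot 2 i \left(-195\right) = 10 i \left(-195\right) = - 1950 i$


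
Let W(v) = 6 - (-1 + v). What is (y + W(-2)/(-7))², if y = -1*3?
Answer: 900/49 ≈ 18.367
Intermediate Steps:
W(v) = 7 - v (W(v) = 6 + (1 - v) = 7 - v)
y = -3
(y + W(-2)/(-7))² = (-3 + (7 - 1*(-2))/(-7))² = (-3 + (7 + 2)*(-⅐))² = (-3 + 9*(-⅐))² = (-3 - 9/7)² = (-30/7)² = 900/49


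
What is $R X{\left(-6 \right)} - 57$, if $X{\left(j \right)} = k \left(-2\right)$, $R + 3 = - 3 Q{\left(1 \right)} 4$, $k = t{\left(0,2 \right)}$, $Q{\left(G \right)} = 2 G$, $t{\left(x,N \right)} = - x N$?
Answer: $-57$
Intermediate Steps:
$t{\left(x,N \right)} = - N x$
$k = 0$ ($k = \left(-1\right) 2 \cdot 0 = 0$)
$R = -27$ ($R = -3 + - 3 \cdot 2 \cdot 1 \cdot 4 = -3 + \left(-3\right) 2 \cdot 4 = -3 - 24 = -27$)
$X{\left(j \right)} = 0$ ($X{\left(j \right)} = 0 \left(-2\right) = 0$)
$R X{\left(-6 \right)} - 57 = \left(-27\right) 0 - 57 = 0 - 57 = -57$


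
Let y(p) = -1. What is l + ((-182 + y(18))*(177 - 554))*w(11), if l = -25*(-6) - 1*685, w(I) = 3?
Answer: 206438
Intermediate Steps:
l = -535 (l = 150 - 685 = -535)
l + ((-182 + y(18))*(177 - 554))*w(11) = -535 + ((-182 - 1)*(177 - 554))*3 = -535 - 183*(-377)*3 = -535 + 68991*3 = -535 + 206973 = 206438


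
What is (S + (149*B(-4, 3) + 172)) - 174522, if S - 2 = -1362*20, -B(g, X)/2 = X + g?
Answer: -201290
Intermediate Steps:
B(g, X) = -2*X - 2*g (B(g, X) = -2*(X + g) = -2*X - 2*g)
S = -27238 (S = 2 - 1362*20 = 2 - 27240 = -27238)
(S + (149*B(-4, 3) + 172)) - 174522 = (-27238 + (149*(-2*3 - 2*(-4)) + 172)) - 174522 = (-27238 + (149*(-6 + 8) + 172)) - 174522 = (-27238 + (149*2 + 172)) - 174522 = (-27238 + (298 + 172)) - 174522 = (-27238 + 470) - 174522 = -26768 - 174522 = -201290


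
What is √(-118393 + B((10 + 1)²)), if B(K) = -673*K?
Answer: I*√199826 ≈ 447.02*I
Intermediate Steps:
√(-118393 + B((10 + 1)²)) = √(-118393 - 673*(10 + 1)²) = √(-118393 - 673*11²) = √(-118393 - 673*121) = √(-118393 - 81433) = √(-199826) = I*√199826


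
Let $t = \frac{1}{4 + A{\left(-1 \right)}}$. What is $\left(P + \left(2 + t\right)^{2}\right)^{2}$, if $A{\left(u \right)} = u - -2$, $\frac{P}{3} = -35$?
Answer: $\frac{6270016}{625} \approx 10032.0$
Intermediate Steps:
$P = -105$ ($P = 3 \left(-35\right) = -105$)
$A{\left(u \right)} = 2 + u$ ($A{\left(u \right)} = u + 2 = 2 + u$)
$t = \frac{1}{5}$ ($t = \frac{1}{4 + \left(2 - 1\right)} = \frac{1}{4 + 1} = \frac{1}{5} \approx 0.2$)
$\left(P + \left(2 + t\right)^{2}\right)^{2} = \left(-105 + \left(2 + \frac{1}{5}\right)^{2}\right)^{2} = \left(-105 + \left(\frac{11}{5}\right)^{2}\right)^{2} = \left(-105 + \frac{121}{25}\right)^{2} = \left(- \frac{2504}{25}\right)^{2} = \frac{6270016}{625}$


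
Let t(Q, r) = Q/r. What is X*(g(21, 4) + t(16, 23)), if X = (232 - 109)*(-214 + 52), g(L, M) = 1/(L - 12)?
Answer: -369738/23 ≈ -16076.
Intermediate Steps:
g(L, M) = 1/(-12 + L)
X = -19926 (X = 123*(-162) = -19926)
X*(g(21, 4) + t(16, 23)) = -19926*(1/(-12 + 21) + 16/23) = -19926*(1/9 + 16*(1/23)) = -19926*(⅑ + 16/23) = -19926*167/207 = -369738/23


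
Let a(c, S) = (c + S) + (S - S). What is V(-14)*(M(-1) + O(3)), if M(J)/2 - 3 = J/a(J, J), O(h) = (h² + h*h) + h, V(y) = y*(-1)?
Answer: 392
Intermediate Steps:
V(y) = -y
a(c, S) = S + c (a(c, S) = (S + c) + 0 = S + c)
O(h) = h + 2*h² (O(h) = (h² + h²) + h = 2*h² + h = h + 2*h²)
M(J) = 7 (M(J) = 6 + 2*(J/(J + J)) = 6 + 2*(J/((2*J))) = 6 + 2*(J*(1/(2*J))) = 6 + 2*(½) = 6 + 1 = 7)
V(-14)*(M(-1) + O(3)) = (-1*(-14))*(7 + 3*(1 + 2*3)) = 14*(7 + 3*(1 + 6)) = 14*(7 + 3*7) = 14*(7 + 21) = 14*28 = 392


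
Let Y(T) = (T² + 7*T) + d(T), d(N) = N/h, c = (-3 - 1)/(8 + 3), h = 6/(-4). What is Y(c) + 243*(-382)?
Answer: -33696626/363 ≈ -92828.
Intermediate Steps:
h = -3/2 (h = 6*(-¼) = -3/2 ≈ -1.5000)
c = -4/11 ≈ -0.36364
d(N) = -2*N/3 (d(N) = N/(-3/2) = N*(-⅔) = -2*N/3)
Y(T) = T² + 19*T/3 (Y(T) = (T² + 7*T) - 2*T/3 = T² + 19*T/3)
Y(c) + 243*(-382) = (⅓)*(-4/11)*(19 + 3*(-4/11)) + 243*(-382) = (⅓)*(-4/11)*(19 - 12/11) - 92826 = (⅓)*(-4/11)*(197/11) - 92826 = -788/363 - 92826 = -33696626/363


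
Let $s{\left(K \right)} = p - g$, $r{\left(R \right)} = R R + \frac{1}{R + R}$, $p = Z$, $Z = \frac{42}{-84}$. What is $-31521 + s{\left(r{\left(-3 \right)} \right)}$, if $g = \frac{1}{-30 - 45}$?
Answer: $- \frac{4728223}{150} \approx -31522.0$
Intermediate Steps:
$g = - \frac{1}{75}$ ($g = \frac{1}{-75} = - \frac{1}{75} \approx -0.013333$)
$Z = - \frac{1}{2}$ ($Z = 42 \left(- \frac{1}{84}\right) = - \frac{1}{2} \approx -0.5$)
$p = - \frac{1}{2} \approx -0.5$
$r{\left(R \right)} = R^{2} + \frac{1}{2 R}$
$s{\left(K \right)} = - \frac{73}{150}$ ($s{\left(K \right)} = - \frac{1}{2} - - \frac{1}{75} = - \frac{1}{2} + \frac{1}{75} = - \frac{73}{150}$)
$-31521 + s{\left(r{\left(-3 \right)} \right)} = -31521 - \frac{73}{150} = - \frac{4728223}{150}$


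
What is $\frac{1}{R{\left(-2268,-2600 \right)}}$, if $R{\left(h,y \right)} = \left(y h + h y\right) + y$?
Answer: $\frac{1}{11791000} \approx 8.481 \cdot 10^{-8}$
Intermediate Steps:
$R{\left(h,y \right)} = y + 2 h y$ ($R{\left(h,y \right)} = \left(h y + h y\right) + y = 2 h y + y = y + 2 h y$)
$\frac{1}{R{\left(-2268,-2600 \right)}} = \frac{1}{\left(-2600\right) \left(1 + 2 \left(-2268\right)\right)} = \frac{1}{\left(-2600\right) \left(1 - 4536\right)} = \frac{1}{\left(-2600\right) \left(-4535\right)} = \frac{1}{11791000}$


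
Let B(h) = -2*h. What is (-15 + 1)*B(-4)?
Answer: -112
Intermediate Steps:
(-15 + 1)*B(-4) = (-15 + 1)*(-2*(-4)) = -14*8 = -112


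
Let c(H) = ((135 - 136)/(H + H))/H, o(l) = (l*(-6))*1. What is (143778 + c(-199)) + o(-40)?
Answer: 11406513635/79202 ≈ 1.4402e+5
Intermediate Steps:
o(l) = -6*l (o(l) = -6*l*1 = -6*l)
c(H) = -1/(2*H²) (c(H) = (-1/(2*H))/H = -1/(2*H²))
(143778 + c(-199)) + o(-40) = (143778 - ½/(-199)²) - 6*(-40) = (143778 - ½*1/39601) + 240 = (143778 - 1/79202) + 240 = 11387505155/79202 + 240 = 11406513635/79202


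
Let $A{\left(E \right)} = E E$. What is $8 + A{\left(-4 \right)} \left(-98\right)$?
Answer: $-1560$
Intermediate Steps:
$A{\left(E \right)} = E^{2}$
$8 + A{\left(-4 \right)} \left(-98\right) = 8 + \left(-4\right)^{2} \left(-98\right) = 8 + 16 \left(-98\right) = 8 - 1568 = -1560$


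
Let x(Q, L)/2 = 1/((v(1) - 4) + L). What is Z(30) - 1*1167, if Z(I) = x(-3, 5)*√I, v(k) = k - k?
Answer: -1167 + 2*√30 ≈ -1156.0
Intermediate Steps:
v(k) = 0
x(Q, L) = 2/(-4 + L) (x(Q, L) = 2/((0 - 4) + L) = 2/(-4 + L))
Z(I) = 2*√I (Z(I) = (2/(-4 + 5))*√I = (2/1)*√I = (2*1)*√I = 2*√I)
Z(30) - 1*1167 = 2*√30 - 1*1167 = 2*√30 - 1167 = -1167 + 2*√30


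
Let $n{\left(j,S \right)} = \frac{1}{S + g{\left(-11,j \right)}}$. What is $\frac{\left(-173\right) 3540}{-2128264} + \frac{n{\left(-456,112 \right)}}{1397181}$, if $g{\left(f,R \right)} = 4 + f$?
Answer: $\frac{22461117217591}{78056213124330} \approx 0.28776$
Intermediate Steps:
$n{\left(j,S \right)} = \frac{1}{-7 + S}$ ($n{\left(j,S \right)} = \frac{1}{S + \left(4 - 11\right)} = \frac{1}{S - 7} = \frac{1}{-7 + S}$)
$\frac{\left(-173\right) 3540}{-2128264} + \frac{n{\left(-456,112 \right)}}{1397181} = \frac{\left(-173\right) 3540}{-2128264} + \frac{1}{\left(-7 + 112\right) 1397181} = \left(-612420\right) \left(- \frac{1}{2128264}\right) + \frac{1}{105} \cdot \frac{1}{1397181} = \frac{153105}{532066} + \frac{1}{105} \cdot \frac{1}{1397181} = \frac{153105}{532066} + \frac{1}{146704005} = \frac{22461117217591}{78056213124330}$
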